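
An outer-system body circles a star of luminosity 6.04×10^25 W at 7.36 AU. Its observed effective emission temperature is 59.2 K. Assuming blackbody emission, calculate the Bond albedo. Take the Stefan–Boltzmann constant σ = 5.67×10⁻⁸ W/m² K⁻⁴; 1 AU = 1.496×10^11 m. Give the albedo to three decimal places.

0.297

d = 7.36 × 1.496×10^11 m = 1.101×10^12 m.
Spreading L over a sphere of radius d: S = 6.04×10^25/(4π·1.10×10^12²) = 3.965 W/m².
From σT⁴ = S(1−α)/4 we invert for α: 1−α = 4σT⁴/S.
4σT⁴ = 4·5.67×10⁻⁸·(59.2)⁴ = 2.786 W/m².
1−α = 2.786/3.965 = 0.7026, so α = 0.2974.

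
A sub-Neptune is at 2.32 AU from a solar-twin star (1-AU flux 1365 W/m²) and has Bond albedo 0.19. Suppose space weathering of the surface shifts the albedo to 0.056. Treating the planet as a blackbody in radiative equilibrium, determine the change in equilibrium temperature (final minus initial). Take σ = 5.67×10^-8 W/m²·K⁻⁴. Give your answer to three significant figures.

Flux at the orbit: S = 1365/(2.32)² = 253.6 W/m².
With α = 0.19, T₁ = 173.5 K.
After:  T₂ = [253.6·0.944/(4σ)]^(1/4) = 180.2 K.
Change: 180.2 − 173.5 = 6.768 K.

6.77 K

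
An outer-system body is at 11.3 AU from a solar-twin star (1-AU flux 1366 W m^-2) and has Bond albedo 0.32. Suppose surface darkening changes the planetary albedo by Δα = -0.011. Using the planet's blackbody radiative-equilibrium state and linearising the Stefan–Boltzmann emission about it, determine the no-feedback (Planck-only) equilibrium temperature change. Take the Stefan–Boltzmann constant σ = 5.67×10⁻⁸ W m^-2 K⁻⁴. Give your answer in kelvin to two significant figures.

By the inverse-square law, S = 1366/11.3² = 10.70 W m^-2.
Reference equilibrium: T_e = [S(1−α)/(4σ)]^(1/4) = 75.26 K.
TOA radiative forcing: ΔF = −S·Δα/4 = −10.70·(-0.011)/4 = 0.02942 W m^-2.
Linearising σT⁴ gives d(σT⁴)/dT = 4σT_e³ = 0.09666 W m^-2 per K.
ΔT₀ = ΔF/λ_P = 0.02942/0.09666 = 0.304 K.

0.30 K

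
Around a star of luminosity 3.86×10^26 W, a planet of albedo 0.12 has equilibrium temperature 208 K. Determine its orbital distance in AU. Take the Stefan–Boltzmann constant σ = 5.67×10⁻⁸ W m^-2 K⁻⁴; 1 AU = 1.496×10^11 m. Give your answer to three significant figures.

1.69 AU

Energy balance gives S = 4σT⁴/(1−α) = 482.4 W m^-2.
Then d = [L/(4πS)]^(1/2) = 2.523×10^11 m, i.e. 1.687 AU.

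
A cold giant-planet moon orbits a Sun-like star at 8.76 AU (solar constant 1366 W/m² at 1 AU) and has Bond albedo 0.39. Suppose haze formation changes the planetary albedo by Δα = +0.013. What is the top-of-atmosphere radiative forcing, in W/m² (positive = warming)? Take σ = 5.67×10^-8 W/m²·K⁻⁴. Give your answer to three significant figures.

Irradiance scales as 1/d², so S = 1366 W/m² × (1/8.76)² = 17.80 W/m².
The change in absorbed flux is Δ[S(1−α)/4] = −SΔα/4 = -0.05785 W/m².

-0.0579 W/m²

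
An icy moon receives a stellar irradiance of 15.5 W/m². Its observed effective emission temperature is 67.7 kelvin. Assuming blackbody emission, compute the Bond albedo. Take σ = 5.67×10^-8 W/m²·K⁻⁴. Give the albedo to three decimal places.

0.693

Rearranging the radiative balance, α = 1 − 4σT⁴/S.
4σT⁴ = 4·5.67×10⁻⁸·(67.7)⁴ = 4.764 W/m².
Hence α = 1 − 4.764/15.50 = 0.6926.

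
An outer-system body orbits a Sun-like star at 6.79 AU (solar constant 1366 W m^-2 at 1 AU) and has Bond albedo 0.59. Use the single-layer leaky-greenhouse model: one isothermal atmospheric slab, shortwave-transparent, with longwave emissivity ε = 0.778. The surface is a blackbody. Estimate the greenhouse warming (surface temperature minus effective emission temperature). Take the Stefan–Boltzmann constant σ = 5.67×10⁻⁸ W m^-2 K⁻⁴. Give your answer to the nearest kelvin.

11 K

By the inverse-square law, S = 1366/6.79² = 29.63 W m^-2.
Effective emission temperature (TOA balance): σT_e⁴ = S(1−α)/4 = 3.037 W m^-2 → T_e = 85.55 K.
The surface balance (absorbed SW + ε·downward IR = σT_s⁴) with T_a⁴ = T_s⁴/2 reduces to T_s = T_e·[2/(2−ε)]^¼ = 96.76 K.
Greenhouse warming: T_s − T_e = 11.21 K.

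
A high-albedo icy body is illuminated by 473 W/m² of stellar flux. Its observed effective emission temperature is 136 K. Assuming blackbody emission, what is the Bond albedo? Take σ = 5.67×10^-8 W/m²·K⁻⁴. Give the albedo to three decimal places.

0.836

Rearranging the radiative balance, α = 1 − 4σT⁴/S.
σT⁴ = 19.40 W/m², so 4σT⁴ = 77.59 W/m².
1−α = 77.59/473.0 = 0.1640, so α = 0.8360.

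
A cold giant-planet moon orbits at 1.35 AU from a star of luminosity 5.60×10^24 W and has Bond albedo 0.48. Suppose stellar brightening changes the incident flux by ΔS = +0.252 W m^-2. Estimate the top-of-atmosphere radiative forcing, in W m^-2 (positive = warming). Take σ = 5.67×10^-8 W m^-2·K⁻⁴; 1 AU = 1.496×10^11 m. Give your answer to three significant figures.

0.0328 W m^-2

Orbital distance: d = 1.35 AU = 2.020×10^11 m.
Flux at the orbit: S = L/(4πd²) = 5.60×10^24/(4π·(2.02×10^11)²) = 10.93 W m^-2.
ΔF = Δ[S(1−α)]/4 = (1−0.48)·+0.252/4 = 0.03276 W m^-2.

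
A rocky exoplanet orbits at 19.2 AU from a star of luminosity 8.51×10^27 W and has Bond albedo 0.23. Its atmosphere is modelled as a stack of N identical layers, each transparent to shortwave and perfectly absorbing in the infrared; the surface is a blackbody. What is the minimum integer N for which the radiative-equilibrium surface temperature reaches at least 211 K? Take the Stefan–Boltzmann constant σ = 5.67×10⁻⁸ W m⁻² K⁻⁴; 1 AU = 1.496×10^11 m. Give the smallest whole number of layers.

7

Orbital distance: d = 19.2 AU = 2.872×10^12 m.
S = L/(4πd²) = 82.08 W m⁻².
OLR = S(1−α)/4 = 15.80 W m⁻²; the top layer radiates at T_e = 129.2 K.
T_s = (N+1)^(1/4)·T_e ≥ 211 K requires N+1 ≥ (T_s/T_e)⁴ = (211/129.2)⁴ = 7.113.
So N ≥ 6.113; the smallest integer is N = 7.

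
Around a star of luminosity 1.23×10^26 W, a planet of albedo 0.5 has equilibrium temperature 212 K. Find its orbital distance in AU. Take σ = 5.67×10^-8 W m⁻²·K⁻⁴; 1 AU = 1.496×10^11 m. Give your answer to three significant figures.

0.691 AU

Energy balance gives S = 4σT⁴/(1−α) = 916.3 W m⁻².
S = L/(4πd²) → d = √(L/4πS) = √(1.23×10^26/(4π·916.3)) = 1.034×10^11 m = 0.6909 AU.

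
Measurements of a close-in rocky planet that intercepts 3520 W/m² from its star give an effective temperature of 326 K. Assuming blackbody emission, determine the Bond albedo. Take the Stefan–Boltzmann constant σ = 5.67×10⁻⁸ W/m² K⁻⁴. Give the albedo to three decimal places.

0.272

Energy balance: S(1−α)/4 = σT⁴, so 1−α = 4σT⁴/S.
σT⁴ = 640.4 W/m², so 4σT⁴ = 2562 W/m².
1−α = 2562/3520 = 0.7277, so α = 0.2723.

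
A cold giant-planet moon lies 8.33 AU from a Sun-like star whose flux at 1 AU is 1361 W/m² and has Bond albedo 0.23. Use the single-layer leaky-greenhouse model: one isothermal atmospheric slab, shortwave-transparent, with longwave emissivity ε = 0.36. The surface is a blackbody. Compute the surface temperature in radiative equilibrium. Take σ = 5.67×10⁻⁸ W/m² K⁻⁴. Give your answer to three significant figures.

94.9 K

By the inverse-square law, S = 1361/8.33² = 19.61 W/m².
The planet radiates to space at T_e = [S(1−α)/(4σ)]^(1/4) = 90.33 K.
For a single slab of emissivity ε, T_s⁴ = 2T_e⁴/(2−ε); thus T_s = 90.33·(1.22)^(1/4) = 94.93 K.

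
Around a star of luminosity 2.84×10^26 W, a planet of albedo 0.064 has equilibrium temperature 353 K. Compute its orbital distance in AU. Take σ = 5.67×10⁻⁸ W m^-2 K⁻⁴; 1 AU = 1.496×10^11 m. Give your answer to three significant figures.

0.518 AU

The flux needed for this T is 4σT⁴/(1−0.064) = 3762 W m^-2.
From L = 4πd²S, d = √(2.84×10^26/(4π·3762)) = 7.750×10^10 m = 0.5181 AU.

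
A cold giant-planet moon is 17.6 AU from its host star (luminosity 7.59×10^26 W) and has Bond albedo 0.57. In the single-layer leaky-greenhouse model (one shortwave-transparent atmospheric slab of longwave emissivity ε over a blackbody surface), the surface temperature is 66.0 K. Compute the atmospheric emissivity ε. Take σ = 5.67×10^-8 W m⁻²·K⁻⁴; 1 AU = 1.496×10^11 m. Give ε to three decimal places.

Orbital distance: d = 17.6 AU = 2.633×10^12 m.
Flux at the orbit: S = L/(4πd²) = 7.59×10^26/(4π·(2.63×10^12)²) = 8.713 W m⁻².
TOA balance gives T_e = 63.75 K.
Since (2−ε)/2 = (T_e/T_s)⁴ = 0.8705, ε = 0.2589.

0.259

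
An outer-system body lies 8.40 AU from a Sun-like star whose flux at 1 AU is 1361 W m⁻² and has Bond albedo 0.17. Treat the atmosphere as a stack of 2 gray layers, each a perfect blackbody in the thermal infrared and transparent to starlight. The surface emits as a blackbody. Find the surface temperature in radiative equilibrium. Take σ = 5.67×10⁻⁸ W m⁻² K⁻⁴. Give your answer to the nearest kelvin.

121 kelvin

Irradiance scales as 1/d², so S = 1361 W m⁻² × (1/8.40)² = 19.29 W m⁻².
Top-of-atmosphere balance: σT_e⁴ = S(1−α)/4 = 4.002 W m⁻² → T_e = 91.66 K.
Layer-by-layer balance gives σT_s⁴ = (N+1)σT_e⁴, so T_s = 3^¼·91.66 = 120.6 K.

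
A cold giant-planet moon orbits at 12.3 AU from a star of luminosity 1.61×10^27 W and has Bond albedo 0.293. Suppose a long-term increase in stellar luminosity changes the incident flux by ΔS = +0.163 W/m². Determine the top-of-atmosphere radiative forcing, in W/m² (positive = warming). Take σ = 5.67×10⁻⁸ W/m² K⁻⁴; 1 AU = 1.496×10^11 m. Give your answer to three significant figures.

0.0288 W/m²

Orbital distance: d = 12.3 AU = 1.840×10^12 m.
Flux at the orbit: S = L/(4πd²) = 1.61×10^27/(4π·(1.84×10^12)²) = 37.84 W/m².
Only a fraction (1−α) is absorbed and it's spread over 4πR², so ΔF = (1−α)ΔS/4 = 0.02881 W/m².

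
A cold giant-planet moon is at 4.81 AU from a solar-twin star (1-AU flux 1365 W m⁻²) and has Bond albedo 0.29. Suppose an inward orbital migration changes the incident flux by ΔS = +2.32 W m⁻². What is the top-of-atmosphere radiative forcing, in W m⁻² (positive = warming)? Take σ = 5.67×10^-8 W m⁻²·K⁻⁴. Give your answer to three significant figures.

Irradiance scales as 1/d², so S = 1365 W m⁻² × (1/4.81)² = 59.00 W m⁻².
TOA radiative forcing: ΔF = (1−α)ΔS/4 = 0.71·(+2.32)/4 = 0.4118 W m⁻².

0.412 W m⁻²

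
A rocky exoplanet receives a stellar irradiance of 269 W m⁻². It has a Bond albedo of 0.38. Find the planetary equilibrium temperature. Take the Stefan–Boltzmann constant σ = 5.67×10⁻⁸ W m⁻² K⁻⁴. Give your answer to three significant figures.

Averaging over the sphere, the absorbed flux is S(1−α)/4 = 41.70 W m⁻².
Set σT⁴ = 41.70 → T = (41.70/σ)^(1/4) = 164.7 K.

165 K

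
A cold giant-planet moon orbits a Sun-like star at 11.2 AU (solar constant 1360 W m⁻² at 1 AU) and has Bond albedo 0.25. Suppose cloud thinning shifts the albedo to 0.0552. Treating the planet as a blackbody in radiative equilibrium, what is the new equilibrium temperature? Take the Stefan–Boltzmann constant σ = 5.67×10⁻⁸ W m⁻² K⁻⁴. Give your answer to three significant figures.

Irradiance scales as 1/d², so S = 1360 W m⁻² × (1/11.2)² = 10.84 W m⁻².
With the new albedo, S(1−α₂)/4 = 2.561 W m⁻², so T₂ = 81.98 K.

82.0 kelvin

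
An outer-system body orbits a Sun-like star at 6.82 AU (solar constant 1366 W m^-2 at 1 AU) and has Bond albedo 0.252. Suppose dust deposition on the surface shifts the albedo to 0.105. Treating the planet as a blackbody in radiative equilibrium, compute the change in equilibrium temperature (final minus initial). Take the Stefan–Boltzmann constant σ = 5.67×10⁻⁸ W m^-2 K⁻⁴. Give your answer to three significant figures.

4.55 K

Flux at the orbit: S = 1366/(6.82)² = 29.37 W m^-2.
Before: T₁ = [29.37·0.748/(4σ)]^(1/4) = 99.21 K.
After:  T₂ = [29.37·0.895/(4σ)]^(1/4) = 103.8 K.
Change: 103.8 − 99.21 = 4.551 K.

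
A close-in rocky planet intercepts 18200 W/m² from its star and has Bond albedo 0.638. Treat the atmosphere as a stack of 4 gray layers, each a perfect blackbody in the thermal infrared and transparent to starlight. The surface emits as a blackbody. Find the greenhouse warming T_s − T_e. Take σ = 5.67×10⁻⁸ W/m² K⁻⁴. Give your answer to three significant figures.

The effective emission temperature is T_e = [S(1−α)/(4σ)]^¼ = 412.8 K.
Surface: T_s = (5)^¼·T_e = 617.3 K.
So the greenhouse effect raises the surface by 617.3 − 412.8 = 204.5 K.

205 K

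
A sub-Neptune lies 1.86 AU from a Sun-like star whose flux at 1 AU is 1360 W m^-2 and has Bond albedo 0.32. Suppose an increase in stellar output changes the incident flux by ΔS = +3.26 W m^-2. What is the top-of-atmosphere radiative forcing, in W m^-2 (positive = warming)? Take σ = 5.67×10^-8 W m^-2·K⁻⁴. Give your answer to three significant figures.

0.554 W m^-2

Flux at the orbit: S = 1360/(1.86)² = 393.1 W m^-2.
ΔF = Δ[S(1−α)]/4 = (1−0.32)·+3.26/4 = 0.5542 W m^-2.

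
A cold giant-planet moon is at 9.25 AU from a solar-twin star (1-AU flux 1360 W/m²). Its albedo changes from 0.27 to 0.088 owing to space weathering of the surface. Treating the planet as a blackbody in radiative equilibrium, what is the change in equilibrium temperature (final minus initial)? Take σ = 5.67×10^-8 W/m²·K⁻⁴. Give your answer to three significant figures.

By the inverse-square law, S = 1360/9.25² = 15.89 W/m².
Before: T₁ = [15.89·0.73/(4σ)]^(1/4) = 84.57 K.
With α = 0.088, T₂ = 89.41 K.
Change: 89.41 − 84.57 = 4.840 K.

4.84 kelvin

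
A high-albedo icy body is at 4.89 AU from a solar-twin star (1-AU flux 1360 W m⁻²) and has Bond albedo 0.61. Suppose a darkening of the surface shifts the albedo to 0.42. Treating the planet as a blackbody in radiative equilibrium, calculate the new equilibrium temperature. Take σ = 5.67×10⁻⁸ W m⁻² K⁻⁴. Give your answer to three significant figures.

Irradiance scales as 1/d², so S = 1360 W m⁻² × (1/4.89)² = 56.87 W m⁻².
With the new albedo, S(1−α₂)/4 = 8.247 W m⁻², so T₂ = 109.8 K.

110 K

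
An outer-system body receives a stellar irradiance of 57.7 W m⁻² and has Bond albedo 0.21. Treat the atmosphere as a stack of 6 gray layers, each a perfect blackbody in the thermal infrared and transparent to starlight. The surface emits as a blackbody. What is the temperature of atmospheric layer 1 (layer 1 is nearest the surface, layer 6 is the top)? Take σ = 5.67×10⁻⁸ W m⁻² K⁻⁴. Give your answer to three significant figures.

The effective emission temperature is T_e = [S(1−α)/(4σ)]^¼ = 119.1 K.
The net upward flux σT_e⁴ is constant between every pair of levels, so T_k⁴ = (N+1−k)T_e⁴.
T_1 = (6)^(1/4)·119.1 = 186.3 K.

186 kelvin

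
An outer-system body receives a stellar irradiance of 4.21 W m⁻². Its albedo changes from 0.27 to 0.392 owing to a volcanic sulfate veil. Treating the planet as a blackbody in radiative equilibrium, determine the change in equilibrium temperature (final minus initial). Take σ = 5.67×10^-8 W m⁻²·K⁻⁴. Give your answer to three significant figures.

Initial: T₁ = [S(1−0.27)/(4σ)]^(1/4) = 60.67 K.
With α = 0.392, T₂ = 57.96 K.
Change: 57.96 − 60.67 = -2.711 K.

-2.71 K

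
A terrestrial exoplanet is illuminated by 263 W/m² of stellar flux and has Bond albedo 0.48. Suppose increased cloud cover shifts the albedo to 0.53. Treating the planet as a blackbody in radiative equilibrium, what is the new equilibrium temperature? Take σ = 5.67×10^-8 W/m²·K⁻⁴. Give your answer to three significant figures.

New equilibrium: T₂ = [(1−0.53)·263.0/(4σ)]^(1/4) = 152.8 K.

153 K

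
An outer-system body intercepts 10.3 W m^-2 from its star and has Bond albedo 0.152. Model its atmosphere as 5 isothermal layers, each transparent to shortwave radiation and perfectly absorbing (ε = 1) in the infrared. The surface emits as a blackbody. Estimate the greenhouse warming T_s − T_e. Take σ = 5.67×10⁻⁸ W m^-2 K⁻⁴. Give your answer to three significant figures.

Top-of-atmosphere balance: σT_e⁴ = S(1−α)/4 = 2.184 W m^-2 → T_e = 78.78 K.
Surface: T_s = (6)^¼·T_e = 123.3 K.
So the greenhouse effect raises the surface by 123.3 − 78.78 = 44.52 K.

44.5 K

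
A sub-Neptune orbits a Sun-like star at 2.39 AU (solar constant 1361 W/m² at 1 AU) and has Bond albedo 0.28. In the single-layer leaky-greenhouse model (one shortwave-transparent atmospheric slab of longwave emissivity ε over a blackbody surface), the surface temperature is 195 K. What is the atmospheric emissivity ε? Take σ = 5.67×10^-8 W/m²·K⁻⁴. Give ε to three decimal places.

0.954

Irradiance scales as 1/d², so S = 1361 W/m² × (1/2.39)² = 238.3 W/m².
Effective temperature: T_e = [S(1−α)/(4σ)]^(1/4) = 165.8 K.
Since (2−ε)/2 = (T_e/T_s)⁴ = 0.5231, ε = 0.9537.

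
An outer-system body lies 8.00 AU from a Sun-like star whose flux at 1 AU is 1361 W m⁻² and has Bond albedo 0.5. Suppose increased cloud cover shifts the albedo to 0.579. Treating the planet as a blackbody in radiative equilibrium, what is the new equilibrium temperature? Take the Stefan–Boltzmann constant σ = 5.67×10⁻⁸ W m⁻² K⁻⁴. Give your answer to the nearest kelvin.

By the inverse-square law, S = 1361/8.00² = 21.27 W m⁻².
T₂ = [S(1−α₂)/(4σ)]^(1/4) = [21.27·0.421/(4σ)]^(1/4) = 79.26 K.

79 K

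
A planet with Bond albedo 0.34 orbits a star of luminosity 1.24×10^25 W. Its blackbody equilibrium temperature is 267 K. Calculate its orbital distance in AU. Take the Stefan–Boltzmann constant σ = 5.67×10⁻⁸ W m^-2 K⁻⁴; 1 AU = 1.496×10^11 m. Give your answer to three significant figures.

0.159 AU

Required flux: S = 4σT⁴/(1−α) = 1746 W m^-2.
From L = 4πd²S, d = √(1.24×10^25/(4π·1746)) = 2.377×10^10 m = 0.1589 AU.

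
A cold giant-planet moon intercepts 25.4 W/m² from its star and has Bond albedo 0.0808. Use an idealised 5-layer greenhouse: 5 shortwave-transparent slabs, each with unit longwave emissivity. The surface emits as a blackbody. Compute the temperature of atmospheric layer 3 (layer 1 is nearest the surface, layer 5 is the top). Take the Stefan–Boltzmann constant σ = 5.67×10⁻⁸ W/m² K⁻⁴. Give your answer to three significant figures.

133 kelvin

The effective emission temperature is T_e = [S(1−α)/(4σ)]^¼ = 100.7 K.
The net upward flux σT_e⁴ is constant between every pair of levels, so T_k⁴ = (N+1−k)T_e⁴.
With k = 3: T_3 = (5+1−3)^¼·100.7 K = 132.6 K.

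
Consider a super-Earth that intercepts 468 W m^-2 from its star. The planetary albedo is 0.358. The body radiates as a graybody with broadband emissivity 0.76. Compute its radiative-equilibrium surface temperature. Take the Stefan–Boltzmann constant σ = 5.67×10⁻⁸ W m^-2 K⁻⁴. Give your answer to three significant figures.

The planet absorbs (1−α)S over its disc πR² and re-emits over 4πR², so the mean absorbed flux is (1−0.358)·468.0/4 = 75.11 W m^-2.
Equating to εσT⁴ with ε = 0.76: T = (75.11/0.76σ)^(1/4) = 204.3 K.

204 K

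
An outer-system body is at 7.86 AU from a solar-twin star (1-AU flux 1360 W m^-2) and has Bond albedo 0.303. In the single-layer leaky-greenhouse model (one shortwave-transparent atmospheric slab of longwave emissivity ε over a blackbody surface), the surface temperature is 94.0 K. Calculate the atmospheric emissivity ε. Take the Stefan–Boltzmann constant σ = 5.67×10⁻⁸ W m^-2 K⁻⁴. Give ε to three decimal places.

0.267

Irradiance scales as 1/d², so S = 1360 W m^-2 × (1/7.86)² = 22.01 W m^-2.
Effective temperature: T_e = [S(1−α)/(4σ)]^(1/4) = 90.69 K.
T_s⁴ = T_e⁴·2/(2−ε) → ε = 2 − 2(T_e/T_s)⁴ = 2 − 2·(90.69/94.0)⁴ = 0.2670.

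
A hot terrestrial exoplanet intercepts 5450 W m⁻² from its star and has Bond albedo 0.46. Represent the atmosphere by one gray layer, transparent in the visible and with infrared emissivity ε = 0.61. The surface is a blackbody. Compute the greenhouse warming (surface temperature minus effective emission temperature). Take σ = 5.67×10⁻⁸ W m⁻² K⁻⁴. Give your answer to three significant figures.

32.1 K

The planet radiates to space at T_e = [S(1−α)/(4σ)]^(1/4) = 337.5 K.
The surface balance (absorbed SW + ε·downward IR = σT_s⁴) with T_a⁴ = T_s⁴/2 reduces to T_s = T_e·[2/(2−ε)]^¼ = 369.6 K.
Greenhouse warming: T_s − T_e = 32.14 K.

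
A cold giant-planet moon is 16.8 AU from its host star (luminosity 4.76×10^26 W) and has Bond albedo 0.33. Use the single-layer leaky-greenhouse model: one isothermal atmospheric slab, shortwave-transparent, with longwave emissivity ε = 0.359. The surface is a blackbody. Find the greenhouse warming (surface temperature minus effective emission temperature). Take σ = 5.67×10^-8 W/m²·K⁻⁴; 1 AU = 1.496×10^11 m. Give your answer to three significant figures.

3.29 K

d = 16.8 × 1.496×10^11 m = 2.513×10^12 m.
Flux at the orbit: S = L/(4πd²) = 4.76×10^26/(4π·(2.51×10^12)²) = 5.997 W/m².
The planet radiates to space at T_e = [S(1−α)/(4σ)]^(1/4) = 64.88 K.
The surface balance (absorbed SW + ε·downward IR = σT_s⁴) with T_a⁴ = T_s⁴/2 reduces to T_s = T_e·[2/(2−ε)]^¼ = 68.17 K.
The atmosphere warms the surface by 3.289 K.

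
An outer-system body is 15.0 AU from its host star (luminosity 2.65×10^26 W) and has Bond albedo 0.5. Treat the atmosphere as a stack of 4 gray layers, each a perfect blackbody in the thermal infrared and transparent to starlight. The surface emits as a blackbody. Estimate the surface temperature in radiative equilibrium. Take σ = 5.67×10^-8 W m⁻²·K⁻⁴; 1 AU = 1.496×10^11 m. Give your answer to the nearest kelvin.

82 K

d = 15.0 × 1.496×10^11 m = 2.244×10^12 m.
Spreading L over a sphere of radius d: S = 2.65×10^26/(4π·2.24×10^12²) = 4.188 W m⁻².
Top-of-atmosphere balance: σT_e⁴ = S(1−α)/4 = 0.5235 W m⁻² → T_e = 55.12 K.
Layer-by-layer balance gives σT_s⁴ = (N+1)σT_e⁴, so T_s = 5^¼·55.12 = 82.43 K.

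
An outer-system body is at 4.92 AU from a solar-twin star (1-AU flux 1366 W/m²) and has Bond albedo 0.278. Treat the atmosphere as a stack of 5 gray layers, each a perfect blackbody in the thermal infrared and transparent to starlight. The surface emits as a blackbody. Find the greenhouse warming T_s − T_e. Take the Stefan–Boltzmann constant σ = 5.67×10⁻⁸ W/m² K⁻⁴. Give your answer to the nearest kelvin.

65 kelvin

By the inverse-square law, S = 1366/4.92² = 56.43 W/m².
Top-of-atmosphere balance: σT_e⁴ = S(1−α)/4 = 10.19 W/m² → T_e = 115.8 K.
T_s = (N+1)^(1/4)·T_e = 181.2 K.
Warming: T_s − T_e = 65.42 K.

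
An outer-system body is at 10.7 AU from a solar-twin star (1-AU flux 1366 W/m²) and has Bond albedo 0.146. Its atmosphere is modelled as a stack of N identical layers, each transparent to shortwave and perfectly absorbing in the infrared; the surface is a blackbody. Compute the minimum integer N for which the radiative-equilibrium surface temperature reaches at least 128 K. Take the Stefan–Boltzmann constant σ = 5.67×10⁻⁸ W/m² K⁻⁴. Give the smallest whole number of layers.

5

By the inverse-square law, S = 1366/10.7² = 11.93 W/m².
Top-of-atmosphere balance: σT_e⁴ = S(1−α)/4 = 2.547 W/m² → T_e = 81.87 K.
T_s = (N+1)^(1/4)·T_e ≥ 128 K requires N+1 ≥ (T_s/T_e)⁴ = (128/81.87)⁴ = 5.975.
So N ≥ 4.975; the smallest integer is N = 5.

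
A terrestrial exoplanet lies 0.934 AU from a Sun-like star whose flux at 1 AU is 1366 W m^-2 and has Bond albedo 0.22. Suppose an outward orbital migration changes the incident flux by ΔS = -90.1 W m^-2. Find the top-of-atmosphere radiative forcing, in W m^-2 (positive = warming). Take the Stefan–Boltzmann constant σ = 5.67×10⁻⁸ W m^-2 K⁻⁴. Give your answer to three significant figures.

-17.6 W m^-2

Flux at the orbit: S = 1366/(0.934)² = 1566 W m^-2.
TOA radiative forcing: ΔF = (1−α)ΔS/4 = 0.78·(-90.1)/4 = -17.57 W m^-2.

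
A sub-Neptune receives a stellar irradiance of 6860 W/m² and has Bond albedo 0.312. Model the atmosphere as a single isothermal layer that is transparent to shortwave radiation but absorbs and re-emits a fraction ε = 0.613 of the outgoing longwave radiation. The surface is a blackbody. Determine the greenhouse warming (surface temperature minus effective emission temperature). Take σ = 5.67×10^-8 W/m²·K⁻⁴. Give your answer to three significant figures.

Effective emission temperature (TOA balance): σT_e⁴ = S(1−α)/4 = 1180 W/m² → T_e = 379.8 K.
The surface balance (absorbed SW + ε·downward IR = σT_s⁴) with T_a⁴ = T_s⁴/2 reduces to T_s = T_e·[2/(2−ε)]^¼ = 416.2 K.
T_s − T_e = 416.2 − 379.8 = 36.39 K.

36.4 K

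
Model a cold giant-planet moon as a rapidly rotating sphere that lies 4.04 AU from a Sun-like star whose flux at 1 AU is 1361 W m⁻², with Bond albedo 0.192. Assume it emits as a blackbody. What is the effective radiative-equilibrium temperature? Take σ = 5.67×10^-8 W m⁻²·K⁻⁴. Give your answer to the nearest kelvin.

Irradiance scales as 1/d², so S = 1361 W m⁻² × (1/4.04)² = 83.39 W m⁻².
Averaging over the sphere, the absorbed flux is S(1−α)/4 = 16.84 W m⁻².
Set σT⁴ = 16.84 → T = (16.84/σ)^(1/4) = 131.3 K.

131 kelvin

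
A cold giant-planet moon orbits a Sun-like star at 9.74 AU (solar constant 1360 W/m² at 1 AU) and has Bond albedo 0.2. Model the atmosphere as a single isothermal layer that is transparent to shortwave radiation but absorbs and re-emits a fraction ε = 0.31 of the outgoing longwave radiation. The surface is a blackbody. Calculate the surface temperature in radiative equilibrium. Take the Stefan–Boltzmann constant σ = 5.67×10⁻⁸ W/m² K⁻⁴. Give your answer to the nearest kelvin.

88 kelvin

Flux at the orbit: S = 1360/(9.74)² = 14.34 W/m².
At the top of the atmosphere, σT_e⁴ = S(1−α)/4 = 2.867 W/m², giving T_e = 84.33 K.
Surface balance with a leaky layer gives σT_s⁴ = σT_e⁴·2/(2−ε), so T_s = T_e·[2/(2−0.31)]^(1/4) = 87.95 K.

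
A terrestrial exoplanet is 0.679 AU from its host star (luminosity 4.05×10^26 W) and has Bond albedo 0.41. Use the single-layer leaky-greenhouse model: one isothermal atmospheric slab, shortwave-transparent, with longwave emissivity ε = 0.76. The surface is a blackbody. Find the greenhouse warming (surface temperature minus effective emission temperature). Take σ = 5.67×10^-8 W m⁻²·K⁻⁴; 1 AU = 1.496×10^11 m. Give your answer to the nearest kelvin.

38 K

d = 0.679 × 1.496×10^11 m = 1.016×10^11 m.
Flux at the orbit: S = L/(4πd²) = 4.05×10^26/(4π·(1.02×10^11)²) = 3124 W m⁻².
At the top of the atmosphere, σT_e⁴ = S(1−α)/4 = 460.7 W m⁻², giving T_e = 300.2 K.
The surface balance (absorbed SW + ε·downward IR = σT_s⁴) with T_a⁴ = T_s⁴/2 reduces to T_s = T_e·[2/(2−ε)]^¼ = 338.3 K.
T_s − T_e = 338.3 − 300.2 = 38.11 K.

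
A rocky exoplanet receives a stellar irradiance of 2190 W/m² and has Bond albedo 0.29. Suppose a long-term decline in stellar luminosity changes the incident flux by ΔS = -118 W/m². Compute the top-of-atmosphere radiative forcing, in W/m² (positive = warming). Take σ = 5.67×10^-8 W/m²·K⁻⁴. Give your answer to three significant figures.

-20.9 W/m²

ΔF = Δ[S(1−α)]/4 = (1−0.29)·-118/4 = -20.95 W/m².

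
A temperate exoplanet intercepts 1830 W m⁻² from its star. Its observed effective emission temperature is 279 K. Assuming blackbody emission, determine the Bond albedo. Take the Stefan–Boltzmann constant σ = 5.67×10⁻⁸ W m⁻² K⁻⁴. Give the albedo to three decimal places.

Rearranging the radiative balance, α = 1 − 4σT⁴/S.
σT⁴ = 343.6 W m⁻², so 4σT⁴ = 1374 W m⁻².
1−α = 1374/1830 = 0.7509, so α = 0.2491.

0.249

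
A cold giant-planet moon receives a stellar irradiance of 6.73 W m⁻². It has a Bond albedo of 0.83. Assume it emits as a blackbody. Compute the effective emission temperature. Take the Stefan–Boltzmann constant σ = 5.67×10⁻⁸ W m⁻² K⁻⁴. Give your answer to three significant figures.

The planet absorbs (1−α)S over its disc πR² and re-emits over 4πR², so the mean absorbed flux is (1−0.83)·6.730/4 = 0.2860 W m⁻².
Set σT⁴ = 0.2860 → T = (0.2860/σ)^(1/4) = 47.39 K.

47.4 kelvin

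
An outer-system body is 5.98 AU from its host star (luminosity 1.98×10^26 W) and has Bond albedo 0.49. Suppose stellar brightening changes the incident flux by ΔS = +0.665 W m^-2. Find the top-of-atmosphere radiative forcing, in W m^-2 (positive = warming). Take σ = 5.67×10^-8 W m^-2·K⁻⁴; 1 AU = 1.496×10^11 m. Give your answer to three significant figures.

0.0848 W m^-2

Orbital distance: d = 5.98 AU = 8.946×10^11 m.
S = L/(4πd²) = 19.69 W m^-2.
TOA radiative forcing: ΔF = (1−α)ΔS/4 = 0.51·(+0.665)/4 = 0.08479 W m^-2.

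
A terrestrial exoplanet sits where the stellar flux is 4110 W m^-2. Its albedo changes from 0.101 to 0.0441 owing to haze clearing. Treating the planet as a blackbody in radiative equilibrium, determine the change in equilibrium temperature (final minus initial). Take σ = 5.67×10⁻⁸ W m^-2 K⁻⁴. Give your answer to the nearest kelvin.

With α = 0.101, T₁ = 357.3 K.
After:  T₂ = [4110·0.956/(4σ)]^(1/4) = 362.8 K.
ΔT = T₂ − T₁ = 5.524 K.

6 kelvin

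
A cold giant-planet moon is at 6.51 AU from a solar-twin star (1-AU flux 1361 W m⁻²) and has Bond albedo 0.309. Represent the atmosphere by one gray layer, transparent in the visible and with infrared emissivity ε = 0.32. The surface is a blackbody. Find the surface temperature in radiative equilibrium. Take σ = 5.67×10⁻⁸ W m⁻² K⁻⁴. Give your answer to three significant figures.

By the inverse-square law, S = 1361/6.51² = 32.11 W m⁻².
At the top of the atmosphere, σT_e⁴ = S(1−α)/4 = 5.548 W m⁻², giving T_e = 99.46 K.
Surface balance with a leaky layer gives σT_s⁴ = σT_e⁴·2/(2−ε), so T_s = T_e·[2/(2−0.32)]^(1/4) = 103.9 K.

104 kelvin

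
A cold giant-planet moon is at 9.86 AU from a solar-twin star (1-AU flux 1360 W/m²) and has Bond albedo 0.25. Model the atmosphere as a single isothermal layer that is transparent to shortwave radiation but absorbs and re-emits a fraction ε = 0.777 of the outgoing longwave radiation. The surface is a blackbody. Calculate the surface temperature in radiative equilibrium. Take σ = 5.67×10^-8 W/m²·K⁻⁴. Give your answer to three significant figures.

93.3 K

By the inverse-square law, S = 1360/9.86² = 13.99 W/m².
At the top of the atmosphere, σT_e⁴ = S(1−α)/4 = 2.623 W/m², giving T_e = 82.47 K.
The surface balance (absorbed SW + ε·downward IR = σT_s⁴) with T_a⁴ = T_s⁴/2 reduces to T_s = T_e·[2/(2−ε)]^¼ = 93.26 K.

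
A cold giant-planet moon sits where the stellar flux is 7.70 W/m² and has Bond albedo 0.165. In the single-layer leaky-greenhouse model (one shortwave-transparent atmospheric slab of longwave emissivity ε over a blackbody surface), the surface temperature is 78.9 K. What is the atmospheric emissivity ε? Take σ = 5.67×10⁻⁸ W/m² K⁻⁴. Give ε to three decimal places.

First, T_e = [7.700·(1−0.165)/(4σ)]^(1/4) = 72.97 K.
T_s⁴ = T_e⁴·2/(2−ε) → ε = 2 − 2(T_e/T_s)⁴ = 2 − 2·(72.97/78.9)⁴ = 0.5370.

0.537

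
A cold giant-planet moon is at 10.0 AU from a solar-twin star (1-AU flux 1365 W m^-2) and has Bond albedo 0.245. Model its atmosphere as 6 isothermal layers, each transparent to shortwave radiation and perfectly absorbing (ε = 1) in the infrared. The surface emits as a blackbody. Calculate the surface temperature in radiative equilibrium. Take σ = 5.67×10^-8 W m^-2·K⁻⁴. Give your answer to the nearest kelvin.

By the inverse-square law, S = 1365/10.0² = 13.65 W m^-2.
Top-of-atmosphere balance: σT_e⁴ = S(1−α)/4 = 2.576 W m^-2 → T_e = 82.10 K.
For an N-layer opaque stack, T_s⁴ = (N+1)T_e⁴, hence T_s = (7)^(1/4)×82.10 K = 133.5 K.

134 K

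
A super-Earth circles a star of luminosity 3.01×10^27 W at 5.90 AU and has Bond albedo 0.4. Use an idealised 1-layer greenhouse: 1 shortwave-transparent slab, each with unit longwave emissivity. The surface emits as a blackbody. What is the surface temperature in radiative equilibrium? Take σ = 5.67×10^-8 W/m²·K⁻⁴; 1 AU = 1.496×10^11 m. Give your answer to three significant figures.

201 K

Orbital distance: d = 5.90 AU = 8.826×10^11 m.
Spreading L over a sphere of radius d: S = 3.01×10^27/(4π·8.83×10^11²) = 307.5 W/m².
OLR = S(1−α)/4 = 46.12 W/m²; the top layer radiates at T_e = 168.9 K.
For an N-layer opaque stack, T_s⁴ = (N+1)T_e⁴, hence T_s = (2)^(1/4)×168.9 K = 200.8 K.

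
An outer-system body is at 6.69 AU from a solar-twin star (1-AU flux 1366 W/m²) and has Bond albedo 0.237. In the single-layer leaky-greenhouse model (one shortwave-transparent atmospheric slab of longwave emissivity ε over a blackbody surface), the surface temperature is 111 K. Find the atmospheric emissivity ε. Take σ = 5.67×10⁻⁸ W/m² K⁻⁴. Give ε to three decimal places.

By the inverse-square law, S = 1366/6.69² = 30.52 W/m².
Effective temperature: T_e = [S(1−α)/(4σ)]^(1/4) = 100.7 K.
Inverting T_s⁴ = 2T_e⁴/(2−ε): (T_e/T_s)⁴ = 0.6764, so ε = 2(1 − 0.6764) = 0.6472.

0.647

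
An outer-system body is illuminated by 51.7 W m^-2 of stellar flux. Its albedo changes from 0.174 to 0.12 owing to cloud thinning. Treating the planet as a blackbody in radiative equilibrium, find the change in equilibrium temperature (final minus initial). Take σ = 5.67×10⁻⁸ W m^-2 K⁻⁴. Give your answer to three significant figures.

1.87 K

Before: T₁ = [51.70·0.826/(4σ)]^(1/4) = 117.1 K.
Final:   T₂ = [S(1−0.12)/(4σ)]^(1/4) = 119.0 K.
Change: 119.0 − 117.1 = 1.869 K.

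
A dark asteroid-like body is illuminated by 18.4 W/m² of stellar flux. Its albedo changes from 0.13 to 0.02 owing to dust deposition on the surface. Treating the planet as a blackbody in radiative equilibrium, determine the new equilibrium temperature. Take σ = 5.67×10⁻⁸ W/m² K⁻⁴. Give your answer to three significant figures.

New equilibrium: T₂ = [(1−0.02)·18.40/(4σ)]^(1/4) = 94.43 K.

94.4 K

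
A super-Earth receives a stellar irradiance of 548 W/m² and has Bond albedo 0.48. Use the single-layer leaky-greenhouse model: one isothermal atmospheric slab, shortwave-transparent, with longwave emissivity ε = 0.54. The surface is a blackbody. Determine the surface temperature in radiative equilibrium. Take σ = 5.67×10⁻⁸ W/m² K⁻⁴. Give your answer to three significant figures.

204 kelvin

The planet radiates to space at T_e = [S(1−α)/(4σ)]^(1/4) = 188.3 K.
The surface balance (absorbed SW + ε·downward IR = σT_s⁴) with T_a⁴ = T_s⁴/2 reduces to T_s = T_e·[2/(2−ε)]^¼ = 203.7 K.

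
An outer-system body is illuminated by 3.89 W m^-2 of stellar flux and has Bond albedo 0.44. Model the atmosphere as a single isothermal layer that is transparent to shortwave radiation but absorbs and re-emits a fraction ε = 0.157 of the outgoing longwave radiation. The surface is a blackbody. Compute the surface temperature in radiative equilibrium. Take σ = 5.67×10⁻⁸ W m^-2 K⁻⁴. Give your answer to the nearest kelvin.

57 K

The planet radiates to space at T_e = [S(1−α)/(4σ)]^(1/4) = 55.67 K.
Surface balance with a leaky layer gives σT_s⁴ = σT_e⁴·2/(2−ε), so T_s = T_e·[2/(2−0.157)]^(1/4) = 56.82 K.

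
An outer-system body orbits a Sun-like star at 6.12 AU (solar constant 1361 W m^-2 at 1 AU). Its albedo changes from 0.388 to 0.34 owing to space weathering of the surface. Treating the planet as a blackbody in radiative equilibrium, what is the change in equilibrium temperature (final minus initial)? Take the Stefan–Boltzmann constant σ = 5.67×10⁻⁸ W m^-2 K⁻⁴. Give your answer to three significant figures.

1.90 K

Irradiance scales as 1/d², so S = 1361 W m^-2 × (1/6.12)² = 36.34 W m^-2.
Before: T₁ = [36.34·0.612/(4σ)]^(1/4) = 99.51 K.
With α = 0.34, T₂ = 101.4 K.
Change: 101.4 − 99.51 = 1.896 K.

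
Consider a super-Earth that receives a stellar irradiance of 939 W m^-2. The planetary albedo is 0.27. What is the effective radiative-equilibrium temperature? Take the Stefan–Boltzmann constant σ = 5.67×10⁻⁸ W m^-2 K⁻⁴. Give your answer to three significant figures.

Absorbed flux (global mean): S(1−α)/4 = 939.0·0.73/4 = 171.4 W m^-2.
In equilibrium σT⁴ equals this, so T = 234.5 K.

234 K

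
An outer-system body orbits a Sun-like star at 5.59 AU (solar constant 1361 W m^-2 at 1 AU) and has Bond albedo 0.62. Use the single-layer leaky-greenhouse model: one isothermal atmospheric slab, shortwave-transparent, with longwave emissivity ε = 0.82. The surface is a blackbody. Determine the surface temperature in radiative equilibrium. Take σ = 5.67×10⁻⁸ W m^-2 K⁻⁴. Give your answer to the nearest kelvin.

105 K

By the inverse-square law, S = 1361/5.59² = 43.55 W m^-2.
At the top of the atmosphere, σT_e⁴ = S(1−α)/4 = 4.138 W m^-2, giving T_e = 92.43 K.
The surface balance (absorbed SW + ε·downward IR = σT_s⁴) with T_a⁴ = T_s⁴/2 reduces to T_s = T_e·[2/(2−ε)]^¼ = 105.5 K.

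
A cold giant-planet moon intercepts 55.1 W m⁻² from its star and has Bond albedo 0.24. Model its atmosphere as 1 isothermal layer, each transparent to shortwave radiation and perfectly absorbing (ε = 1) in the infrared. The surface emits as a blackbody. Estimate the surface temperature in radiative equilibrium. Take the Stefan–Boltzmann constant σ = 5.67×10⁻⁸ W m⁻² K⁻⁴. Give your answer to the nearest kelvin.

The effective emission temperature is T_e = [S(1−α)/(4σ)]^¼ = 116.6 K.
With N = 1 opaque layers, T_s = (N+1)^(1/4)·T_e = 2^(1/4)·116.6 = 138.6 K.

139 K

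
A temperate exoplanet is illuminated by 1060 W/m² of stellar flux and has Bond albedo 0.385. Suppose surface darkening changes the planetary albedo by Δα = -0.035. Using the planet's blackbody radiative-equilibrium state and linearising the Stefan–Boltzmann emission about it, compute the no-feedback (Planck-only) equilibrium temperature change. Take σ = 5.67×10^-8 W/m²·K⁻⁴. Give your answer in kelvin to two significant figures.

Reference equilibrium: T_e = [S(1−α)/(4σ)]^(1/4) = 231.5 K.
ΔF = −(S/4)Δα = −(1060/4)×(-0.035) = 9.275 W/m².
The Planck feedback parameter is 4σT_e³ = 2.815 W/m²/K.
Hence the no-feedback warming is ΔF/(4σT_e³) = 3.29 K.

3.3 K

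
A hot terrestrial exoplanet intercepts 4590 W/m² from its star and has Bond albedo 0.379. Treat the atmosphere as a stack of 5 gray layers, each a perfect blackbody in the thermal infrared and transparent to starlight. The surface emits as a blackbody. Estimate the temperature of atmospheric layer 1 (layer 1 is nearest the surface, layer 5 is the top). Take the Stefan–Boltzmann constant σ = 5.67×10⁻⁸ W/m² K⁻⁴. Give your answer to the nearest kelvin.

Top-of-atmosphere balance: σT_e⁴ = S(1−α)/4 = 712.6 W/m² → T_e = 334.8 K.
In the N-layer model, layer k (counted from the surface) has T_k = (N+1−k)^(1/4)·T_e.
With k = 1: T_1 = (5+1−1)^¼·334.8 K = 500.7 K.

501 K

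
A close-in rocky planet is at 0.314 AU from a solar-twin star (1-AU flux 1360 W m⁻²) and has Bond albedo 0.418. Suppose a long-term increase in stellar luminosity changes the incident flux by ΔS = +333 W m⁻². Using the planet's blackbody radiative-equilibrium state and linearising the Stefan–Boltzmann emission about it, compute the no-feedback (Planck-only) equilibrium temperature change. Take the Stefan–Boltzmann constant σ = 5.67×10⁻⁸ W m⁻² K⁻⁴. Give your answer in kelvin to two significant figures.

2.6 K

By the inverse-square law, S = 1360/0.314² = 13790 W m⁻².
The baseline emission temperature is T_e = 433.8 K.
TOA radiative forcing: ΔF = (1−α)ΔS/4 = 0.582·(+333)/4 = 48.45 W m⁻².
Planck response: λ_P = 4σT_e³ = 4·5.67×10⁻⁸·(433.8)³ = 18.51 W m⁻²/K.
So ΔT₀ = 48.45/18.51 = 2.62 K.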